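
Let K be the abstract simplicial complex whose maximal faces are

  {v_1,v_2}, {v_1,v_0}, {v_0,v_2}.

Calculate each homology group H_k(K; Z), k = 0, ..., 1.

H_0 = Z,  H_1 = Z.

Order the vertices as v_0 < v_1 < v_2. Listing each simplex with vertices in this order, K has dimension 1 with simplices:

  0-simplices (3): [v_0], [v_1], [v_2]
  1-simplices (3): [v_0,v_1], [v_0,v_2], [v_1,v_2]

Hence C_0 ≅ Z^3, C_1 ≅ Z^3.

Boundary ∂_1: C_1 → C_0 sends each edge [p,q] (with p < q) to q − p. For instance
  ∂[v_0,v_1] = [v_1] − [v_0].
This gives a 3×3 integer matrix of rank 2; reducing to Smith normal form yields diagonal entries (1,1).

From H_k ≅ ker(∂_k) / im(∂_{k+1}) we obtain:

  H_0: rank C_0 − rank ∂_1 = 3 − 2 = 1, and the invariant factors of ∂_1 are all 1, so H_0 = Z.
  H_1: rank ker ∂_1 − rank ∂_2 = (3 − 2) − 0 = 1, and there is no ∂_2, so H_1 = Z.

(K is a triangulation of the circle S^1.)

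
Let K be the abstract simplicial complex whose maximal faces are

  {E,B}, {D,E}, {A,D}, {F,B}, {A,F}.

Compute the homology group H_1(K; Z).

H_1 ≅ Z.

Take the total order A < B < D < E < F on the vertex set. Then K (dimension 1) consists of the simplices:

  0-simplices (5): A, B, D, E, F
  1-simplices (5): AD, AF, BE, BF, DE

Hence C_0 ≅ Z^5, C_1 ≅ Z^5.

∂_1: C_1 → C_0 is given by ∂[p,q] = [q] − [p]. For instance
  ∂DE = E − D.
This gives a 5×5 integer matrix of rank 4; reducing to Smith normal form yields diagonal entries (1,1,1,1).

From H_k ≅ ker(∂_k) / im(∂_{k+1}) we obtain:

  H_1: rank ker ∂_1 − rank ∂_2 = (5 − 4) − 0 = 1, and there is no ∂_2, so H_1 ≅ Z.

(K is a triangulation of the circle S^1.)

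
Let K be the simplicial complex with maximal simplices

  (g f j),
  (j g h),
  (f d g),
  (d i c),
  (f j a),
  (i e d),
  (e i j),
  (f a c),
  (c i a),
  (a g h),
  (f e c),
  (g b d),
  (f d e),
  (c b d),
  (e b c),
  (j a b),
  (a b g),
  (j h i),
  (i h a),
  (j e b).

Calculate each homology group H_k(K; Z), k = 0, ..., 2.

H_0 ≅ Z,  H_1 ≅ Z ⊕ Z/2,  H_2 = 0.

K has 10 vertices, 30 edges, 20 triangles.
rank ∂_0 = 0, rank ∂_1 = 9 ⇒ b_0 = 10 − 0 − 9 = 1; all invariant factors of ∂_1 are 1 so no torsion. So H_0 ≅ Z.
rank ∂_1 = 9, rank ∂_2 = 20 ⇒ b_1 = 30 − 9 − 20 = 1; ∂_2 has invariant factor(s) [2] giving torsion. So H_1 ≅ Z ⊕ Z/2.
rank ∂_2 = 20, rank ∂_3 = 0 ⇒ b_2 = 20 − 20 − 0 = 0. So H_2 ≅ 0.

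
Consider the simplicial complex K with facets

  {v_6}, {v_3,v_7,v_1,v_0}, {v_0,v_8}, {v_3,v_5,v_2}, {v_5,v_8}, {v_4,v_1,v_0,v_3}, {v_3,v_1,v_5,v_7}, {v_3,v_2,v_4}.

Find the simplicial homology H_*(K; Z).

H_0 ≅ Z^2,  H_1 ≅ Z,  H_2 = 0,  H_3 = 0.

Order the vertices as v_0 < v_1 < v_2 < v_3 < v_4 < v_5 < v_6 < v_7 < v_8. Listing each simplex with vertices in this order, K has dimension 3 with simplices:

  0-simplices (9): [v_0], [v_1], [v_2], [v_3], [v_4], [v_5], [v_6], [v_7], [v_8]
  1-simplices (17): (17 of them)
  2-simplices (12): (12 of them)
  3-simplices (3): [v_0,v_1,v_3,v_4], [v_0,v_1,v_3,v_7], [v_1,v_3,v_5,v_7]

giving chain groups C_0 ≅ Z^9, C_1 ≅ Z^17, C_2 ≅ Z^12, C_3 ≅ Z^3.

Boundary ∂_1: C_1 → C_0 sends each edge [p,q] (with p < q) to q − p. For instance
  ∂[v_2,v_3] = [v_3] − [v_2].
The 9×17 boundary matrix has rank 7 and Smith normal form diag(1,1,1,1,1,1,1).

The boundary map ∂_2: C_2 → C_1 acts by ∂[p,q,r] = [q,r] − [p,r] + [p,q]. For instance
  ∂[v_0,v_1,v_3] = [v_1,v_3] − [v_0,v_3] + [v_0,v_1],
  ∂[v_0,v_1,v_4] = [v_1,v_4] − [v_0,v_4] + [v_0,v_1].
The 17×12 boundary matrix has rank 9 and Smith normal form diag(1,1,1,1,1,1,1,1,1).

The boundary map ∂_3: C_3 → C_2 sends each 3-simplex σ to the alternating sum Σ_i (−1)^i (σ with its i-th vertex removed). For instance
  ∂[v_0,v_1,v_3,v_4] = [v_1,v_3,v_4] − [v_0,v_3,v_4] + [v_0,v_1,v_4] − [v_0,v_1,v_3],
  ∂[v_0,v_1,v_3,v_7] = [v_1,v_3,v_7] − [v_0,v_3,v_7] + [v_0,v_1,v_7] − [v_0,v_1,v_3].
The 12×3 boundary matrix has rank 3 and Smith normal form diag(1,1,1).

Now H_k = ker ∂_k / im ∂_{k+1}, so:

  H_0: rank C_0 − rank ∂_1 = 9 − 7 = 2, and the invariant factors of ∂_1 are all 1, so H_0 = Z^2.
  H_1: rank ker ∂_1 − rank ∂_2 = (17 − 7) − 9 = 1, and the invariant factors of ∂_2 are all 1, so H_1 = Z.
  H_2: rank ker ∂_2 − rank ∂_3 = (12 − 9) − 3 = 0, and the invariant factors of ∂_3 are all 1, so H_2 = 0.
  H_3: rank ker ∂_3 − rank ∂_4 = (3 − 3) − 0 = 0, and there is no ∂_4, so H_3 = 0.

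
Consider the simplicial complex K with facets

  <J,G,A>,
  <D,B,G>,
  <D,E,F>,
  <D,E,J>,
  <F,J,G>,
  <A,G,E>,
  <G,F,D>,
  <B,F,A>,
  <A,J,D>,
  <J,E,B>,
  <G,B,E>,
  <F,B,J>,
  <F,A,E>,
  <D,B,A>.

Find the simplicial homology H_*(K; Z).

H_0 ≅ Z,  H_1 ≅ Z^2,  H_2 ≅ Z.

Fix the vertex order A < B < D < E < F < G < J and write every simplex with vertices in increasing order. Then dim K = 2 and the simplices of K are:

  0-simplices (7): A, B, D, E, F, G, J
  1-simplices (21): AB, AD, AE, AF, AG, AJ, BD, BE, BF, BG, BJ, DE, DF, DG, DJ, EF, EG, EJ, FG, FJ, GJ
  2-simplices (14): ABD, ABF, ADJ, AEF, AEG, AGJ, BDG, BEG, BEJ, BFJ, DEF, DEJ, DFG, FGJ

giving chain groups C_0 ≅ Z^7, C_1 ≅ Z^21, C_2 ≅ Z^14.

Boundary ∂_1: C_1 → C_0 is given by ∂[p,q] = [q] − [p]. For instance
  ∂AJ = J − A.
This gives a 7×21 integer matrix of rank 6; reducing to Smith normal form yields diagonal entries (1,1,1,1,1,1).

The boundary map ∂_2: C_2 → C_1 acts by ∂[p,q,r] = [q,r] − [p,r] + [p,q]. For instance
  ∂BFJ = FJ − BJ + BF,
  ∂FGJ = GJ − FJ + FG.
The resulting 21×14 matrix has rank 13, and its Smith normal form has invariant factors (1,1,1,1,1,1,1,1,1,1,1,1,1).

Reading off H_k = ker ∂_k / im ∂_{k+1}:

  H_0: rank C_0 − rank ∂_1 = 7 − 6 = 1, and the invariant factors of ∂_1 are all 1, so H_0 ≅ Z.
  H_1: rank ker ∂_1 − rank ∂_2 = (21 − 6) − 13 = 2, and the invariant factors of ∂_2 are all 1, so H_1 ≅ Z^2.
  H_2: rank ker ∂_2 − rank ∂_3 = (14 − 13) − 0 = 1, and there is no ∂_3, so H_2 ≅ Z.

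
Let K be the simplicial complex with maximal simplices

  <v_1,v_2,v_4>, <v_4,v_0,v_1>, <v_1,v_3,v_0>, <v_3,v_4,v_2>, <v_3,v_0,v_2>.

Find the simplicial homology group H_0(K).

K has 5 vertices, 10 edges, 5 triangles.
rank ∂_0 = 0, rank ∂_1 = 4 ⇒ b_0 = 5 − 0 − 4 = 1; all invariant factors of ∂_1 are 1 so no torsion. So H_0 ≅ Z.

H_0 = Z.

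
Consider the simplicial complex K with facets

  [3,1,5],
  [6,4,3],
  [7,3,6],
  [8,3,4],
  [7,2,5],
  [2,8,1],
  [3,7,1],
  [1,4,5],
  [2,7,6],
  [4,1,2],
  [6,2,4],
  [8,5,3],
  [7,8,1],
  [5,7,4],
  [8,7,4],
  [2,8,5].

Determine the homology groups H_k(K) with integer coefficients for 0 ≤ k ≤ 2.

Take the total order 1 < 2 < 3 < 4 < 5 < 6 < 7 < 8 on the vertex set. Then K (dimension 2) consists of the simplices:

  0-simplices (8): [1], [2], [3], [4], [5], [6], [7], [8]
  1-simplices (24): (24 of them)
  2-simplices (16): [1,2,4], [1,2,8], [1,3,5], [1,3,7], [1,4,5], [1,7,8], [2,4,6], [2,5,7], [2,5,8], [2,6,7], [3,4,6], [3,4,8], [3,5,8], [3,6,7], [4,5,7], [4,7,8]

giving chain groups C_0 ≅ Z^8, C_1 ≅ Z^24, C_2 ≅ Z^16.

The boundary map ∂_1: C_1 → C_0 is given by ∂[p,q] = [q] − [p]. For instance
  ∂[1,5] = [5] − [1].
As a 8×24 matrix over Z this has rank 7, with invariant factors (1,1,1,1,1,1,1).

∂_2: C_2 → C_1 sends each 2-simplex [p,q,r] to [q,r] − [p,r] + [p,q]. For instance
  ∂[2,4,6] = [4,6] − [2,6] + [2,4],
  ∂[3,6,7] = [6,7] − [3,7] + [3,6].
As a 24×16 matrix over Z this has rank 15, with invariant factors (1,1,1,1,1,1,1,1,1,1,1,1,1,1,1).

Now H_k = ker ∂_k / im ∂_{k+1}, so:

  H_0: rank C_0 − rank ∂_1 = 8 − 7 = 1, and the invariant factors of ∂_1 are all 1, so H_0 = Z.
  H_1: rank ker ∂_1 − rank ∂_2 = (24 − 7) − 15 = 2, and the invariant factors of ∂_2 are all 1, so H_1 = Z^2.
  H_2: rank ker ∂_2 − rank ∂_3 = (16 − 15) − 0 = 1, and there is no ∂_3, so H_2 = Z.

(K is a triangulation of the torus T^2.)

H_0 = Z,  H_1 = Z^2,  H_2 = Z.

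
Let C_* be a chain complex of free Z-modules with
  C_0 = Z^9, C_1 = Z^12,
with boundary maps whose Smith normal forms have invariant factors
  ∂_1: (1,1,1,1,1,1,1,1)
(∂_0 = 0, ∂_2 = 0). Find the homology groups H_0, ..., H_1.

H_0 = Z,  H_1 = Z^4.

H_0: b_0 = 9 − 0 − 8 = 1; torsion from ∂_1 factors > 1: none. So H_0 = Z.
H_1: b_1 = 12 − 8 − 0 = 4; torsion from ∂_2 factors > 1: none. So H_1 = Z^4.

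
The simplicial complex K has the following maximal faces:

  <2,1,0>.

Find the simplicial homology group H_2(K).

We work with the vertex ordering 0 < 1 < 2. The simplices of K, each written with vertices in increasing order, are:

  0-simplices (3): [0], [1], [2]
  1-simplices (3): [0,1], [0,2], [1,2]
  2-simplices (1): [0,1,2]

giving chain groups C_0 ≅ Z^3, C_1 ≅ Z^3, C_2 ≅ Z^1.

The boundary map ∂_1: C_1 → C_0 sends each edge [p,q] (with p < q) to q − p. For instance
  ∂[1,2] = [2] − [1].
The 3×3 boundary matrix has rank 2 and Smith normal form diag(1,1).

Boundary ∂_2: C_2 → C_1 sends each 2-simplex [p,q,r] to [q,r] − [p,r] + [p,q]. For instance
  ∂[0,1,2] = [1,2] − [0,2] + [0,1].
This gives a 3×1 integer matrix of rank 1; reducing to Smith normal form yields diagonal entries (1).

Reading off H_k = ker ∂_k / im ∂_{k+1}:

  H_2: rank ker ∂_2 − rank ∂_3 = (1 − 1) − 0 = 0, and there is no ∂_3, so H_2 ≅ 0.

H_2 = 0.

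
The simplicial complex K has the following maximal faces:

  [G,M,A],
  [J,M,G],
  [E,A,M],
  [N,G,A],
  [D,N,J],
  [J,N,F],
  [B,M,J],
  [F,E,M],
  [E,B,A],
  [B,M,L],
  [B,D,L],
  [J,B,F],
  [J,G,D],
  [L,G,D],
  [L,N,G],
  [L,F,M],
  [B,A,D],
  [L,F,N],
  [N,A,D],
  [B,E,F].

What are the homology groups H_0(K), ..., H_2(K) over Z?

H_0 = Z,  H_1 = Z × Z/2,  H_2 = 0.

We work with the vertex ordering A < B < D < E < F < G < J < L < M < N. The simplices of K, each written with vertices in increasing order, are:

  0-simplices (10): A, B, D, E, F, G, J, L, M, N
  1-simplices (30): AB, AD, AE, AG, AM, AN, BD, BE, BF, BJ, BL, BM, DG, DJ, DL, DN, EF, EM, FJ, FL, FM, FN, GJ, GL, GM, GN, JM, JN, LM, LN
  2-simplices (20): ABD, ABE, ADN, AEM, AGM, AGN, BDL, BEF, BFJ, BJM, BLM, DGJ, DGL, DJN, EFM, FJN, FLM, FLN, GJM, GLN

giving chain groups C_0 ≅ Z^10, C_1 ≅ Z^30, C_2 ≅ Z^20.

Boundary ∂_1: C_1 → C_0 maps an edge to its endpoints' difference, ∂[p,q] = q − p. For instance
  ∂BF = F − B.
The resulting 10×30 matrix has rank 9, and its Smith normal form has invariant factors (1,1,1,1,1,1,1,1,1).

The boundary map ∂_2: C_2 → C_1 acts by ∂[p,q,r] = [q,r] − [p,r] + [p,q]. For instance
  ∂BJM = JM − BM + BJ,
  ∂ABD = BD − AD + AB.
As a 30×20 matrix over Z this has rank 20, with invariant factors (1,1,1,1,1,1,1,1,1,1,1,1,1,1,1,1,1,1,1,2).

From H_k ≅ ker(∂_k) / im(∂_{k+1}) we obtain:

  H_0: rank C_0 − rank ∂_1 = 10 − 9 = 1, and the invariant factors of ∂_1 are all 1, so H_0 = Z.
  H_1: rank ker ∂_1 − rank ∂_2 = (30 − 9) − 20 = 1, and ∂_2 has invariant factor 2 > 1, so H_1 = Z × Z/2.
  H_2: rank ker ∂_2 − rank ∂_3 = (20 − 20) − 0 = 0, and there is no ∂_3, so H_2 = 0.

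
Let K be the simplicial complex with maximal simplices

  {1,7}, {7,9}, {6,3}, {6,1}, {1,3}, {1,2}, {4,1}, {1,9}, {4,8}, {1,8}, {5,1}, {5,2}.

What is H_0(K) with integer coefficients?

Fix the vertex order 1 < 2 < 3 < 4 < 5 < 6 < 7 < 8 < 9 and write every simplex with vertices in increasing order. Then dim K = 1 and the simplices of K are:

  0-simplices (9): [1], [2], [3], [4], [5], [6], [7], [8], [9]
  1-simplices (12): [1,2], [1,3], [1,4], [1,5], [1,6], [1,7], [1,8], [1,9], [2,5], [3,6], [4,8], [7,9]

Hence C_0 ≅ Z^9, C_1 ≅ Z^12.

Boundary ∂_1: C_1 → C_0 sends each edge [p,q] (with p < q) to q − p. For instance
  ∂[1,6] = [6] − [1].
This gives a 9×12 integer matrix of rank 8; reducing to Smith normal form yields diagonal entries (1,1,1,1,1,1,1,1).

Reading off H_k = ker ∂_k / im ∂_{k+1}:

  H_0: rank C_0 − rank ∂_1 = 9 − 8 = 1, and the invariant factors of ∂_1 are all 1, so H_0 ≅ Z.

(K is a triangulation of a wedge of 4 circles.)

H_0 = Z.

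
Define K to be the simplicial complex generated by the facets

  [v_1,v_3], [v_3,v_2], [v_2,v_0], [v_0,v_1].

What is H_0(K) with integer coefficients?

H_0 = Z.

Order the vertices as v_0 < v_1 < v_2 < v_3. Listing each simplex with vertices in this order, K has dimension 1 with simplices:

  0-simplices (4): [v_0], [v_1], [v_2], [v_3]
  1-simplices (4): [v_0,v_1], [v_0,v_2], [v_1,v_3], [v_2,v_3]

Hence C_0 ≅ Z^4, C_1 ≅ Z^4.

Boundary ∂_1: C_1 → C_0 is given by ∂[p,q] = [q] − [p]. For instance
  ∂[v_0,v_2] = [v_2] − [v_0].
The resulting 4×4 matrix has rank 3, and its Smith normal form has invariant factors (1,1,1).

Reading off H_k = ker ∂_k / im ∂_{k+1}:

  H_0: rank C_0 − rank ∂_1 = 4 − 3 = 1, and the invariant factors of ∂_1 are all 1, so H_0 ≅ Z.

(K is a triangulation of the circle S^1.)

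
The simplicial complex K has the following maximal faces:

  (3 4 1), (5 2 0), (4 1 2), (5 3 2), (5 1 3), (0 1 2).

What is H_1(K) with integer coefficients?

H_1 ≅ Z.

K has 6 vertices, 12 edges, 6 triangles.
rank ∂_1 = 5, rank ∂_2 = 6 ⇒ b_1 = 12 − 5 − 6 = 1; all invariant factors of ∂_2 are 1 so no torsion. So H_1 ≅ Z.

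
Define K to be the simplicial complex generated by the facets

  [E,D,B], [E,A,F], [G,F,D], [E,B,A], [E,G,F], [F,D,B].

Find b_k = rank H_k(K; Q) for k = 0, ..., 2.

Fix the vertex order A < B < D < E < F < G and write every simplex with vertices in increasing order. Then dim K = 2 and the simplices of K are:

  0-simplices (6): A, B, D, E, F, G
  1-simplices (12): AB, AE, AF, BD, BE, BF, DE, DF, DG, EF, EG, FG
  2-simplices (6): ABE, AEF, BDE, BDF, DFG, EFG

so the chain groups are C_0 ≅ Z^6, C_1 ≅ Z^12, C_2 ≅ Z^6.

The boundary map ∂_1: C_1 → C_0 sends each edge [p,q] (with p < q) to q − p. For instance
  ∂EF = F − E.
As a 6×12 matrix over Z this has rank 5, with invariant factors (1,1,1,1,1).

Boundary ∂_2: C_2 → C_1 sends each 2-simplex [p,q,r] to [q,r] − [p,r] + [p,q]. For instance
  ∂DFG = FG − DG + DF,
  ∂BDF = DF − BF + BD.
The resulting 12×6 matrix has rank 6, and its Smith normal form has invariant factors (1,1,1,1,1,1).

From H_k ≅ ker(∂_k) / im(∂_{k+1}) we obtain:

  H_0: rank C_0 − rank ∂_1 = 6 − 5 = 1, and the invariant factors of ∂_1 are all 1, so H_0 = Z.
  H_1: rank ker ∂_1 − rank ∂_2 = (12 − 5) − 6 = 1, and the invariant factors of ∂_2 are all 1, so H_1 = Z.
  H_2: rank ker ∂_2 − rank ∂_3 = (6 − 6) − 0 = 0, and there is no ∂_3, so H_2 = 0.

As a check, the Euler characteristic is 6 − 12 + 6 = 0, which agrees with 1 − 1 + 0 = 0.

Hence the Betti numbers are b_0 = 1, b_1 = 1, b_2 = 0.

b_0 = 1, b_1 = 1, b_2 = 0.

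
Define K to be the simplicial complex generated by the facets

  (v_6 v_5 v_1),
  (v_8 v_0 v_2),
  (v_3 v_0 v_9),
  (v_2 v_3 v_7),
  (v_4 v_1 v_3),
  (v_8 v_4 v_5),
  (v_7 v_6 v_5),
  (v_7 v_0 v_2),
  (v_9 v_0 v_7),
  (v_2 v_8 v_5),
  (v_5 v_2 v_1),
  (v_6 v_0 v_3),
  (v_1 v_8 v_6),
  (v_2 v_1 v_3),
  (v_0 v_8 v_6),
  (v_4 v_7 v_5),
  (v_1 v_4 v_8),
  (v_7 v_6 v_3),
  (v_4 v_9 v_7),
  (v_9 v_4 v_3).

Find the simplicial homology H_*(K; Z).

Fix the vertex order v_0 < v_1 < v_2 < v_3 < v_4 < v_5 < v_6 < v_7 < v_8 < v_9 and write every simplex with vertices in increasing order. Then dim K = 2 and the simplices of K are:

  0-simplices (10): [v_0], [v_1], [v_2], [v_3], [v_4], [v_5], [v_6], [v_7], [v_8], [v_9]
  1-simplices (30): (30 of them)
  2-simplices (20): (20 of them)

giving chain groups C_0 ≅ Z^10, C_1 ≅ Z^30, C_2 ≅ Z^20.

Boundary ∂_1: C_1 → C_0 maps an edge to its endpoints' difference, ∂[p,q] = q − p. For instance
  ∂[v_5,v_8] = [v_8] − [v_5].
The resulting 10×30 matrix has rank 9, and its Smith normal form has invariant factors (1,1,1,1,1,1,1,1,1).

The boundary map ∂_2: C_2 → C_1 maps a triangle to the signed sum of its edges. For instance
  ∂[v_0,v_3,v_6] = [v_3,v_6] − [v_0,v_6] + [v_0,v_3],
  ∂[v_2,v_3,v_7] = [v_3,v_7] − [v_2,v_7] + [v_2,v_3].
The resulting 30×20 matrix has rank 20, and its Smith normal form has invariant factors (1,1,1,1,1,1,1,1,1,1,1,1,1,1,1,1,1,1,1,2).

Now H_k = ker ∂_k / im ∂_{k+1}, so:

  H_0: rank C_0 − rank ∂_1 = 10 − 9 = 1, and the invariant factors of ∂_1 are all 1, so H_0 = Z.
  H_1: rank ker ∂_1 − rank ∂_2 = (30 − 9) − 20 = 1, and ∂_2 has invariant factor 2 > 1, so H_1 = Z × Z/2.
  H_2: rank ker ∂_2 − rank ∂_3 = (20 − 20) − 0 = 0, and there is no ∂_3, so H_2 = 0.

As a check, the Euler characteristic is 10 − 30 + 20 = 0, which agrees with 1 − 1 + 0 = 0.

H_0 ≅ Z,  H_1 ≅ Z × Z/2,  H_2 = 0.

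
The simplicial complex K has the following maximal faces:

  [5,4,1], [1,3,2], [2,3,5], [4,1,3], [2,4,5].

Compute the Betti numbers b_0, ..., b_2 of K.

We work with the vertex ordering 1 < 2 < 3 < 4 < 5. The simplices of K, each written with vertices in increasing order, are:

  0-simplices (5): [1], [2], [3], [4], [5]
  1-simplices (10): [1,2], [1,3], [1,4], [1,5], [2,3], [2,4], [2,5], [3,4], [3,5], [4,5]
  2-simplices (5): [1,2,3], [1,3,4], [1,4,5], [2,3,5], [2,4,5]

giving chain groups C_0 ≅ Z^5, C_1 ≅ Z^10, C_2 ≅ Z^5.

The boundary map ∂_1: C_1 → C_0 is given by ∂[p,q] = [q] − [p]. For instance
  ∂[3,4] = [4] − [3].
As a 5×10 matrix over Z this has rank 4, with invariant factors (1,1,1,1).

The boundary map ∂_2: C_2 → C_1 acts by ∂[p,q,r] = [q,r] − [p,r] + [p,q]. For instance
  ∂[1,3,4] = [3,4] − [1,4] + [1,3],
  ∂[1,2,3] = [2,3] − [1,3] + [1,2].
The resulting 10×5 matrix has rank 5, and its Smith normal form has invariant factors (1,1,1,1,1).

Computing H_k = (kernel of ∂_k) / (image of ∂_{k+1}):

  H_0: rank C_0 − rank ∂_1 = 5 − 4 = 1, and the invariant factors of ∂_1 are all 1, so H_0 ≅ Z.
  H_1: rank ker ∂_1 − rank ∂_2 = (10 − 4) − 5 = 1, and the invariant factors of ∂_2 are all 1, so H_1 ≅ Z.
  H_2: rank ker ∂_2 − rank ∂_3 = (5 − 5) − 0 = 0, and there is no ∂_3, so H_2 ≅ 0.

Hence the Betti numbers are b_0 = 1, b_1 = 1, b_2 = 0.

b_0 = 1, b_1 = 1, b_2 = 0.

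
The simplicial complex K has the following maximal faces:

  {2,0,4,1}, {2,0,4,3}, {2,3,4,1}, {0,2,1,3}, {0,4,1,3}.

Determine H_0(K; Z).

H_0 = Z.

We work with the vertex ordering 0 < 1 < 2 < 3 < 4. The simplices of K, each written with vertices in increasing order, are:

  0-simplices (5): [0], [1], [2], [3], [4]
  1-simplices (10): [0,1], [0,2], [0,3], [0,4], [1,2], [1,3], [1,4], [2,3], [2,4], [3,4]
  2-simplices (10): [0,1,2], [0,1,3], [0,1,4], [0,2,3], [0,2,4], [0,3,4], [1,2,3], [1,2,4], [1,3,4], [2,3,4]
  3-simplices (5): [0,1,2,3], [0,1,2,4], [0,1,3,4], [0,2,3,4], [1,2,3,4]

giving chain groups C_0 ≅ Z^5, C_1 ≅ Z^10, C_2 ≅ Z^10, C_3 ≅ Z^5.

∂_1: C_1 → C_0 maps an edge to its endpoints' difference, ∂[p,q] = q − p. For instance
  ∂[2,4] = [4] − [2].
The resulting 5×10 matrix has rank 4, and its Smith normal form has invariant factors (1,1,1,1).

The boundary map ∂_2: C_2 → C_1 sends each 2-simplex [p,q,r] to [q,r] − [p,r] + [p,q]. For instance
  ∂[0,1,3] = [1,3] − [0,3] + [0,1],
  ∂[1,2,3] = [2,3] − [1,3] + [1,2].
As a 10×10 matrix over Z this has rank 6, with invariant factors (1,1,1,1,1,1).

∂_3: C_3 → C_2 sends each 3-simplex σ to the alternating sum Σ_i (−1)^i (σ with its i-th vertex removed). For instance
  ∂[0,1,2,4] = [1,2,4] − [0,2,4] + [0,1,4] − [0,1,2],
  ∂[0,1,3,4] = [1,3,4] − [0,3,4] + [0,1,4] − [0,1,3].
As a 10×5 matrix over Z this has rank 4, with invariant factors (1,1,1,1).

Reading off H_k = ker ∂_k / im ∂_{k+1}:

  H_0: rank C_0 − rank ∂_1 = 5 − 4 = 1, and the invariant factors of ∂_1 are all 1, so H_0 = Z.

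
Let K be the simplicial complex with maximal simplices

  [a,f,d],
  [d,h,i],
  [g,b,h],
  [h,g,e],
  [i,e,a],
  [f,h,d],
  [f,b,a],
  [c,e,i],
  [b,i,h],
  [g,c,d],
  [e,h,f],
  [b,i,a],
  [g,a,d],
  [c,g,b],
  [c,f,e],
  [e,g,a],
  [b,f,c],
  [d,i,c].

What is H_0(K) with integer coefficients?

H_0 = Z.

We work with the vertex ordering a < b < c < d < e < f < g < h < i. The simplices of K, each written with vertices in increasing order, are:

  0-simplices (9): a, b, c, d, e, f, g, h, i
  1-simplices (27): ab, ad, ae, af, ag, ai, bc, bf, bg, bh, bi, cd, ce, cf, cg, ci, df, dg, dh, di, ef, eg, eh, ei, fh, gh, hi
  2-simplices (18): abf, abi, adf, adg, aeg, aei, bcf, bcg, bgh, bhi, cdg, cdi, cef, cei, dfh, dhi, efh, egh

giving chain groups C_0 ≅ Z^9, C_1 ≅ Z^27, C_2 ≅ Z^18.

Boundary ∂_1: C_1 → C_0 maps an edge to its endpoints' difference, ∂[p,q] = q − p. For instance
  ∂cg = g − c.
As a 9×27 matrix over Z this has rank 8, with invariant factors (1,1,1,1,1,1,1,1).

∂_2: C_2 → C_1 maps a triangle to the signed sum of its edges. For instance
  ∂efh = fh − eh + ef,
  ∂abi = bi − ai + ab.
The resulting 27×18 matrix has rank 17, and its Smith normal form has invariant factors (1,1,1,1,1,1,1,1,1,1,1,1,1,1,1,1,1).

Now H_k = ker ∂_k / im ∂_{k+1}, so:

  H_0: rank C_0 − rank ∂_1 = 9 − 8 = 1, and the invariant factors of ∂_1 are all 1, so H_0 = Z.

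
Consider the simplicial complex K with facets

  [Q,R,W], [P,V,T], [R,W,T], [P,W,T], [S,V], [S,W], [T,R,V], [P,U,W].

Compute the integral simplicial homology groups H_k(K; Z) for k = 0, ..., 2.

Fix the vertex order P < Q < R < S < T < U < V < W and write every simplex with vertices in increasing order. Then dim K = 2 and the simplices of K are:

  0-simplices (8): P, Q, R, S, T, U, V, W
  1-simplices (14): PT, PU, PV, PW, QR, QW, RT, RV, RW, SV, SW, TV, TW, UW
  2-simplices (6): PTV, PTW, PUW, QRW, RTV, RTW

Hence C_0 ≅ Z^8, C_1 ≅ Z^14, C_2 ≅ Z^6.

The boundary map ∂_1: C_1 → C_0 sends each edge [p,q] (with p < q) to q − p.
The 8×14 boundary matrix has rank 7 and Smith normal form diag(1,1,1,1,1,1,1).

Boundary ∂_2: C_2 → C_1 acts by ∂[p,q,r] = [q,r] − [p,r] + [p,q]. For instance
  ∂PTW = TW − PW + PT,
  ∂PTV = TV − PV + PT.
As a 14×6 matrix over Z this has rank 6, with invariant factors (1,1,1,1,1,1).

Computing H_k = (kernel of ∂_k) / (image of ∂_{k+1}):

  H_0: rank C_0 − rank ∂_1 = 8 − 7 = 1, and the invariant factors of ∂_1 are all 1, so H_0 = Z.
  H_1: rank ker ∂_1 − rank ∂_2 = (14 − 7) − 6 = 1, and the invariant factors of ∂_2 are all 1, so H_1 = Z.
  H_2: rank ker ∂_2 − rank ∂_3 = (6 − 6) − 0 = 0, and there is no ∂_3, so H_2 = 0.

H_0 = Z,  H_1 = Z,  H_2 = 0.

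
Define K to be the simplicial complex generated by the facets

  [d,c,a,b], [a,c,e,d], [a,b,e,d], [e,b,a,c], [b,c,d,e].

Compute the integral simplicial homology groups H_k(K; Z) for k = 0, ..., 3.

H_0 = Z,  H_1 = 0,  H_2 = 0,  H_3 = Z.

K has 5 vertices, 10 edges, 10 triangles, 5 3-simplices.
rank ∂_0 = 0, rank ∂_1 = 4 ⇒ b_0 = 5 − 0 − 4 = 1; all invariant factors of ∂_1 are 1 so no torsion. So H_0 = Z.
rank ∂_1 = 4, rank ∂_2 = 6 ⇒ b_1 = 10 − 4 − 6 = 0; all invariant factors of ∂_2 are 1 so no torsion. So H_1 = 0.
rank ∂_2 = 6, rank ∂_3 = 4 ⇒ b_2 = 10 − 6 − 4 = 0; all invariant factors of ∂_3 are 1 so no torsion. So H_2 = 0.
rank ∂_3 = 4, rank ∂_4 = 0 ⇒ b_3 = 5 − 4 − 0 = 1. So H_3 = Z.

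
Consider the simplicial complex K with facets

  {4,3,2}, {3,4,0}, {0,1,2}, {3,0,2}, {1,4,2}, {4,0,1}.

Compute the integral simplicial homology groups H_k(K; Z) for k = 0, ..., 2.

Order the vertices as 0 < 1 < 2 < 3 < 4. Listing each simplex with vertices in this order, K has dimension 2 with simplices:

  0-simplices (5): [0], [1], [2], [3], [4]
  1-simplices (9): [0,1], [0,2], [0,3], [0,4], [1,2], [1,4], [2,3], [2,4], [3,4]
  2-simplices (6): [0,1,2], [0,1,4], [0,2,3], [0,3,4], [1,2,4], [2,3,4]

so the chain groups are C_0 ≅ Z^5, C_1 ≅ Z^9, C_2 ≅ Z^6.

The boundary map ∂_1: C_1 → C_0 is given by ∂[p,q] = [q] − [p]. For instance
  ∂[0,1] = [1] − [0].
The resulting 5×9 matrix has rank 4, and its Smith normal form has invariant factors (1,1,1,1).

Boundary ∂_2: C_2 → C_1 acts by ∂[p,q,r] = [q,r] − [p,r] + [p,q]. For instance
  ∂[0,2,3] = [2,3] − [0,3] + [0,2],
  ∂[1,2,4] = [2,4] − [1,4] + [1,2].
The resulting 9×6 matrix has rank 5, and its Smith normal form has invariant factors (1,1,1,1,1).

Reading off H_k = ker ∂_k / im ∂_{k+1}:

  H_0: rank C_0 − rank ∂_1 = 5 − 4 = 1, and the invariant factors of ∂_1 are all 1, so H_0 = Z.
  H_1: rank ker ∂_1 − rank ∂_2 = (9 − 4) − 5 = 0, and the invariant factors of ∂_2 are all 1, so H_1 = 0.
  H_2: rank ker ∂_2 − rank ∂_3 = (6 − 5) − 0 = 1, and there is no ∂_3, so H_2 = Z.

(K is a triangulation of the 2-sphere S^2.)

H_0 ≅ Z,  H_1 = 0,  H_2 ≅ Z.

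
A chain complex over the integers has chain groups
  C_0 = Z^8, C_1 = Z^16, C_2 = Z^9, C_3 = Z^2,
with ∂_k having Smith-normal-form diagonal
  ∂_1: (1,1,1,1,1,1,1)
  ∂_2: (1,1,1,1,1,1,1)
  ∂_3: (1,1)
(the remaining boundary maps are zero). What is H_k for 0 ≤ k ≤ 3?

H_0 ≅ Z,  H_1 ≅ Z^2,  H_2 = 0,  H_3 = 0.

H_0: b_0 = 8 − 0 − 7 = 1; torsion from ∂_1 factors > 1: none. So H_0 ≅ Z.
H_1: b_1 = 16 − 7 − 7 = 2; torsion from ∂_2 factors > 1: none. So H_1 ≅ Z^2.
H_2: b_2 = 9 − 7 − 2 = 0; torsion from ∂_3 factors > 1: none. So H_2 ≅ 0.
H_3: b_3 = 2 − 2 − 0 = 0; torsion from ∂_4 factors > 1: none. So H_3 ≅ 0.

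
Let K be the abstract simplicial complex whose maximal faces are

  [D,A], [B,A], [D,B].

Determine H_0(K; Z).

H_0 = Z.

We work with the vertex ordering A < B < D. The simplices of K, each written with vertices in increasing order, are:

  0-simplices (3): A, B, D
  1-simplices (3): AB, AD, BD

so the chain groups are C_0 ≅ Z^3, C_1 ≅ Z^3.

Boundary ∂_1: C_1 → C_0 sends each edge [p,q] (with p < q) to q − p.
The 3×3 boundary matrix has rank 2 and Smith normal form diag(1,1).

Computing H_k = (kernel of ∂_k) / (image of ∂_{k+1}):

  H_0: rank C_0 − rank ∂_1 = 3 − 2 = 1, and the invariant factors of ∂_1 are all 1, so H_0 = Z.

(K is a triangulation of the circle S^1.)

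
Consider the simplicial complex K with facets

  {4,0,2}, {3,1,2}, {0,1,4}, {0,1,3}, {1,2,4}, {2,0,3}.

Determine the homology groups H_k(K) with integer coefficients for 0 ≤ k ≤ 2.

We work with the vertex ordering 0 < 1 < 2 < 3 < 4. The simplices of K, each written with vertices in increasing order, are:

  0-simplices (5): [0], [1], [2], [3], [4]
  1-simplices (9): [0,1], [0,2], [0,3], [0,4], [1,2], [1,3], [1,4], [2,3], [2,4]
  2-simplices (6): [0,1,3], [0,1,4], [0,2,3], [0,2,4], [1,2,3], [1,2,4]

so the chain groups are C_0 ≅ Z^5, C_1 ≅ Z^9, C_2 ≅ Z^6.

The boundary map ∂_1: C_1 → C_0 maps an edge to its endpoints' difference, ∂[p,q] = q − p.
This gives a 5×9 integer matrix of rank 4; reducing to Smith normal form yields diagonal entries (1,1,1,1).

∂_2: C_2 → C_1 acts by ∂[p,q,r] = [q,r] − [p,r] + [p,q]. For instance
  ∂[0,2,4] = [2,4] − [0,4] + [0,2],
  ∂[0,1,3] = [1,3] − [0,3] + [0,1].
As a 9×6 matrix over Z this has rank 5, with invariant factors (1,1,1,1,1).

Now H_k = ker ∂_k / im ∂_{k+1}, so:

  H_0: rank C_0 − rank ∂_1 = 5 − 4 = 1, and the invariant factors of ∂_1 are all 1, so H_0 = Z.
  H_1: rank ker ∂_1 − rank ∂_2 = (9 − 4) − 5 = 0, and the invariant factors of ∂_2 are all 1, so H_1 = 0.
  H_2: rank ker ∂_2 − rank ∂_3 = (6 − 5) − 0 = 1, and there is no ∂_3, so H_2 = Z.

As a check, the Euler characteristic is 5 − 9 + 6 = 2, which agrees with 1 − 0 + 1 = 2.

H_0 ≅ Z,  H_1 = 0,  H_2 ≅ Z.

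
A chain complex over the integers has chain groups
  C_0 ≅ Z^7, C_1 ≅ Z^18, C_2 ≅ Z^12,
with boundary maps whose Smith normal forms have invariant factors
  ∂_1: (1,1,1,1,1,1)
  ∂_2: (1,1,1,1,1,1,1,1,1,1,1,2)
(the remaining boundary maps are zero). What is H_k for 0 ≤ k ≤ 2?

H_0: b_0 = 7 − 0 − 6 = 1; torsion from ∂_1 factors > 1: none. So H_0 ≅ Z.
H_1: b_1 = 18 − 6 − 12 = 0; torsion from ∂_2 factors > 1: [2]. So H_1 ≅ Z/2.
H_2: b_2 = 12 − 12 − 0 = 0; torsion from ∂_3 factors > 1: none. So H_2 ≅ 0.

H_0 ≅ Z,  H_1 ≅ Z/2,  H_2 = 0.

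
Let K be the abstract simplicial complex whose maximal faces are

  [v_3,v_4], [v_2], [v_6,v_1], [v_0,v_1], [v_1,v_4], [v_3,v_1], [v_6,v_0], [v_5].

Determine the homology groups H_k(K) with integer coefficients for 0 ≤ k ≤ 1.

H_0 = Z^3,  H_1 = Z^2.

K has 7 vertices, 6 edges.
rank ∂_0 = 0, rank ∂_1 = 4 ⇒ b_0 = 7 − 0 − 4 = 3; all invariant factors of ∂_1 are 1 so no torsion. So H_0 ≅ Z^3.
rank ∂_1 = 4, rank ∂_2 = 0 ⇒ b_1 = 6 − 4 − 0 = 2. So H_1 ≅ Z^2.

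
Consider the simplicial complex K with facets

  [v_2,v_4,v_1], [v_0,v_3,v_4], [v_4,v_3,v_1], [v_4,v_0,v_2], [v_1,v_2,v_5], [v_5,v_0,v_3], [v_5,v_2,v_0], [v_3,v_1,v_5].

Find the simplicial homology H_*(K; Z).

We work with the vertex ordering v_0 < v_1 < v_2 < v_3 < v_4 < v_5. The simplices of K, each written with vertices in increasing order, are:

  0-simplices (6): [v_0], [v_1], [v_2], [v_3], [v_4], [v_5]
  1-simplices (12): [v_0,v_2], [v_0,v_3], [v_0,v_4], [v_0,v_5], [v_1,v_2], [v_1,v_3], [v_1,v_4], [v_1,v_5], [v_2,v_4], [v_2,v_5], [v_3,v_4], [v_3,v_5]
  2-simplices (8): [v_0,v_2,v_4], [v_0,v_2,v_5], [v_0,v_3,v_4], [v_0,v_3,v_5], [v_1,v_2,v_4], [v_1,v_2,v_5], [v_1,v_3,v_4], [v_1,v_3,v_5]

Hence C_0 ≅ Z^6, C_1 ≅ Z^12, C_2 ≅ Z^8.

∂_1: C_1 → C_0 maps an edge to its endpoints' difference, ∂[p,q] = q − p.
The resulting 6×12 matrix has rank 5, and its Smith normal form has invariant factors (1,1,1,1,1).

Boundary ∂_2: C_2 → C_1 maps a triangle to the signed sum of its edges. For instance
  ∂[v_1,v_3,v_4] = [v_3,v_4] − [v_1,v_4] + [v_1,v_3],
  ∂[v_0,v_3,v_4] = [v_3,v_4] − [v_0,v_4] + [v_0,v_3].
This gives a 12×8 integer matrix of rank 7; reducing to Smith normal form yields diagonal entries (1,1,1,1,1,1,1).

From H_k ≅ ker(∂_k) / im(∂_{k+1}) we obtain:

  H_0: rank C_0 − rank ∂_1 = 6 − 5 = 1, and the invariant factors of ∂_1 are all 1, so H_0 = Z.
  H_1: rank ker ∂_1 − rank ∂_2 = (12 − 5) − 7 = 0, and the invariant factors of ∂_2 are all 1, so H_1 = 0.
  H_2: rank ker ∂_2 − rank ∂_3 = (8 − 7) − 0 = 1, and there is no ∂_3, so H_2 = Z.

H_0 = Z,  H_1 = 0,  H_2 = Z.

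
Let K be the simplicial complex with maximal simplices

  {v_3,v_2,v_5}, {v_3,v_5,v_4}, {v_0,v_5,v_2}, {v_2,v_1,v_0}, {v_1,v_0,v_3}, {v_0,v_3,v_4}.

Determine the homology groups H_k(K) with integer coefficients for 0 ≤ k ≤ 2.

H_0 = Z,  H_1 = Z,  H_2 = 0.

Fix the vertex order v_0 < v_1 < v_2 < v_3 < v_4 < v_5 and write every simplex with vertices in increasing order. Then dim K = 2 and the simplices of K are:

  0-simplices (6): [v_0], [v_1], [v_2], [v_3], [v_4], [v_5]
  1-simplices (12): [v_0,v_1], [v_0,v_2], [v_0,v_3], [v_0,v_4], [v_0,v_5], [v_1,v_2], [v_1,v_3], [v_2,v_3], [v_2,v_5], [v_3,v_4], [v_3,v_5], [v_4,v_5]
  2-simplices (6): [v_0,v_1,v_2], [v_0,v_1,v_3], [v_0,v_2,v_5], [v_0,v_3,v_4], [v_2,v_3,v_5], [v_3,v_4,v_5]

so the chain groups are C_0 ≅ Z^6, C_1 ≅ Z^12, C_2 ≅ Z^6.

The boundary map ∂_1: C_1 → C_0 sends each edge [p,q] (with p < q) to q − p.
This gives a 6×12 integer matrix of rank 5; reducing to Smith normal form yields diagonal entries (1,1,1,1,1).

Boundary ∂_2: C_2 → C_1 sends each 2-simplex [p,q,r] to [q,r] − [p,r] + [p,q]. For instance
  ∂[v_0,v_1,v_3] = [v_1,v_3] − [v_0,v_3] + [v_0,v_1],
  ∂[v_3,v_4,v_5] = [v_4,v_5] − [v_3,v_5] + [v_3,v_4].
This gives a 12×6 integer matrix of rank 6; reducing to Smith normal form yields diagonal entries (1,1,1,1,1,1).

Reading off H_k = ker ∂_k / im ∂_{k+1}:

  H_0: rank C_0 − rank ∂_1 = 6 − 5 = 1, and the invariant factors of ∂_1 are all 1, so H_0 = Z.
  H_1: rank ker ∂_1 − rank ∂_2 = (12 − 5) − 6 = 1, and the invariant factors of ∂_2 are all 1, so H_1 = Z.
  H_2: rank ker ∂_2 − rank ∂_3 = (6 − 6) − 0 = 0, and there is no ∂_3, so H_2 = 0.

As a check, the Euler characteristic is 6 − 12 + 6 = 0, which agrees with 1 − 1 + 0 = 0.
(K is a triangulation of the cylinder S^1 x I.)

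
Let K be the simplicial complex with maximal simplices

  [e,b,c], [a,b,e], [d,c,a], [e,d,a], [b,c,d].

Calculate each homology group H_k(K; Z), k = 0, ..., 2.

H_0 ≅ Z,  H_1 ≅ Z,  H_2 = 0.

Fix the vertex order a < b < c < d < e and write every simplex with vertices in increasing order. Then dim K = 2 and the simplices of K are:

  0-simplices (5): a, b, c, d, e
  1-simplices (10): ab, ac, ad, ae, bc, bd, be, cd, ce, de
  2-simplices (5): abe, acd, ade, bcd, bce

giving chain groups C_0 ≅ Z^5, C_1 ≅ Z^10, C_2 ≅ Z^5.

The boundary map ∂_1: C_1 → C_0 is given by ∂[p,q] = [q] − [p]. For instance
  ∂bd = d − b.
This gives a 5×10 integer matrix of rank 4; reducing to Smith normal form yields diagonal entries (1,1,1,1).

Boundary ∂_2: C_2 → C_1 acts by ∂[p,q,r] = [q,r] − [p,r] + [p,q]. For instance
  ∂ade = de − ae + ad,
  ∂abe = be − ae + ab.
The 10×5 boundary matrix has rank 5 and Smith normal form diag(1,1,1,1,1).

From H_k ≅ ker(∂_k) / im(∂_{k+1}) we obtain:

  H_0: rank C_0 − rank ∂_1 = 5 − 4 = 1, and the invariant factors of ∂_1 are all 1, so H_0 = Z.
  H_1: rank ker ∂_1 − rank ∂_2 = (10 − 4) − 5 = 1, and the invariant factors of ∂_2 are all 1, so H_1 = Z.
  H_2: rank ker ∂_2 − rank ∂_3 = (5 − 5) − 0 = 0, and there is no ∂_3, so H_2 = 0.

As a check, the Euler characteristic is 5 − 10 + 5 = 0, which agrees with 1 − 1 + 0 = 0.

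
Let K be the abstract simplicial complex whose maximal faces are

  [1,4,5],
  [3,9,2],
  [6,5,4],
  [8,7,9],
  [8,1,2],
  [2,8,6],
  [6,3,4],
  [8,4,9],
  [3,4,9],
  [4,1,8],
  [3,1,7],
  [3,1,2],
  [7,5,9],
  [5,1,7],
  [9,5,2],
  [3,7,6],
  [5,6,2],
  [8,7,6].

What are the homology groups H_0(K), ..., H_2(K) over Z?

Fix the vertex order 1 < 2 < 3 < 4 < 5 < 6 < 7 < 8 < 9 and write every simplex with vertices in increasing order. Then dim K = 2 and the simplices of K are:

  0-simplices (9): [1], [2], [3], [4], [5], [6], [7], [8], [9]
  1-simplices (27): (27 of them)
  2-simplices (18): [1,2,3], [1,2,8], [1,3,7], [1,4,5], [1,4,8], [1,5,7], [2,3,9], [2,5,6], [2,5,9], [2,6,8], [3,4,6], [3,4,9], [3,6,7], [4,5,6], [4,8,9], [5,7,9], [6,7,8], [7,8,9]

Hence C_0 ≅ Z^9, C_1 ≅ Z^27, C_2 ≅ Z^18.

The boundary map ∂_1: C_1 → C_0 is given by ∂[p,q] = [q] − [p]. For instance
  ∂[8,9] = [9] − [8].
This gives a 9×27 integer matrix of rank 8; reducing to Smith normal form yields diagonal entries (1,1,1,1,1,1,1,1).

The boundary map ∂_2: C_2 → C_1 maps a triangle to the signed sum of its edges. For instance
  ∂[6,7,8] = [7,8] − [6,8] + [6,7],
  ∂[1,2,8] = [2,8] − [1,8] + [1,2].
As a 27×18 matrix over Z this has rank 17, with invariant factors (1,1,1,1,1,1,1,1,1,1,1,1,1,1,1,1,1).

From H_k ≅ ker(∂_k) / im(∂_{k+1}) we obtain:

  H_0: rank C_0 − rank ∂_1 = 9 − 8 = 1, and the invariant factors of ∂_1 are all 1, so H_0 ≅ Z.
  H_1: rank ker ∂_1 − rank ∂_2 = (27 − 8) − 17 = 2, and the invariant factors of ∂_2 are all 1, so H_1 ≅ Z^2.
  H_2: rank ker ∂_2 − rank ∂_3 = (18 − 17) − 0 = 1, and there is no ∂_3, so H_2 ≅ Z.

As a check, the Euler characteristic is 9 − 27 + 18 = 0, which agrees with 1 − 2 + 1 = 0.

H_0 = Z,  H_1 = Z^2,  H_2 = Z.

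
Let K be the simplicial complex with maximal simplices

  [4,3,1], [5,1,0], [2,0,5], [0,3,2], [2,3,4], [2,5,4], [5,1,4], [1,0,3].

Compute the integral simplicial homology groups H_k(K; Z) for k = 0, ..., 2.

H_0 = Z,  H_1 = 0,  H_2 = Z.

Order the vertices as 0 < 1 < 2 < 3 < 4 < 5. Listing each simplex with vertices in this order, K has dimension 2 with simplices:

  0-simplices (6): [0], [1], [2], [3], [4], [5]
  1-simplices (12): [0,1], [0,2], [0,3], [0,5], [1,3], [1,4], [1,5], [2,3], [2,4], [2,5], [3,4], [4,5]
  2-simplices (8): [0,1,3], [0,1,5], [0,2,3], [0,2,5], [1,3,4], [1,4,5], [2,3,4], [2,4,5]

so the chain groups are C_0 ≅ Z^6, C_1 ≅ Z^12, C_2 ≅ Z^8.

The boundary map ∂_1: C_1 → C_0 is given by ∂[p,q] = [q] − [p]. For instance
  ∂[0,1] = [1] − [0].
As a 6×12 matrix over Z this has rank 5, with invariant factors (1,1,1,1,1).

Boundary ∂_2: C_2 → C_1 acts by ∂[p,q,r] = [q,r] − [p,r] + [p,q]. For instance
  ∂[1,4,5] = [4,5] − [1,5] + [1,4],
  ∂[0,2,3] = [2,3] − [0,3] + [0,2].
The 12×8 boundary matrix has rank 7 and Smith normal form diag(1,1,1,1,1,1,1).

Now H_k = ker ∂_k / im ∂_{k+1}, so:

  H_0: rank C_0 − rank ∂_1 = 6 − 5 = 1, and the invariant factors of ∂_1 are all 1, so H_0 ≅ Z.
  H_1: rank ker ∂_1 − rank ∂_2 = (12 − 5) − 7 = 0, and the invariant factors of ∂_2 are all 1, so H_1 ≅ 0.
  H_2: rank ker ∂_2 − rank ∂_3 = (8 − 7) − 0 = 1, and there is no ∂_3, so H_2 ≅ Z.

As a check, the Euler characteristic is 6 − 12 + 8 = 2, which agrees with 1 − 0 + 1 = 2.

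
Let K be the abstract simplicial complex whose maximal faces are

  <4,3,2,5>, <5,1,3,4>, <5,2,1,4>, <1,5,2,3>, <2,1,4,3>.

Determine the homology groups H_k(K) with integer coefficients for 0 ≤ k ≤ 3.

Take the total order 1 < 2 < 3 < 4 < 5 on the vertex set. Then K (dimension 3) consists of the simplices:

  0-simplices (5): [1], [2], [3], [4], [5]
  1-simplices (10): [1,2], [1,3], [1,4], [1,5], [2,3], [2,4], [2,5], [3,4], [3,5], [4,5]
  2-simplices (10): [1,2,3], [1,2,4], [1,2,5], [1,3,4], [1,3,5], [1,4,5], [2,3,4], [2,3,5], [2,4,5], [3,4,5]
  3-simplices (5): [1,2,3,4], [1,2,3,5], [1,2,4,5], [1,3,4,5], [2,3,4,5]

so the chain groups are C_0 ≅ Z^5, C_1 ≅ Z^10, C_2 ≅ Z^10, C_3 ≅ Z^5.

The boundary map ∂_1: C_1 → C_0 sends each edge [p,q] (with p < q) to q − p.
As a 5×10 matrix over Z this has rank 4, with invariant factors (1,1,1,1).

∂_2: C_2 → C_1 acts by ∂[p,q,r] = [q,r] − [p,r] + [p,q]. For instance
  ∂[1,3,5] = [3,5] − [1,5] + [1,3],
  ∂[2,4,5] = [4,5] − [2,5] + [2,4].
The 10×10 boundary matrix has rank 6 and Smith normal form diag(1,1,1,1,1,1).

Boundary ∂_3: C_3 → C_2 sends each 3-simplex σ to the alternating sum Σ_i (−1)^i (σ with its i-th vertex removed). For instance
  ∂[1,3,4,5] = [3,4,5] − [1,4,5] + [1,3,5] − [1,3,4],
  ∂[2,3,4,5] = [3,4,5] − [2,4,5] + [2,3,5] − [2,3,4].
The resulting 10×5 matrix has rank 4, and its Smith normal form has invariant factors (1,1,1,1).

Reading off H_k = ker ∂_k / im ∂_{k+1}:

  H_0: rank C_0 − rank ∂_1 = 5 − 4 = 1, and the invariant factors of ∂_1 are all 1, so H_0 ≅ Z.
  H_1: rank ker ∂_1 − rank ∂_2 = (10 − 4) − 6 = 0, and the invariant factors of ∂_2 are all 1, so H_1 ≅ 0.
  H_2: rank ker ∂_2 − rank ∂_3 = (10 − 6) − 4 = 0, and the invariant factors of ∂_3 are all 1, so H_2 ≅ 0.
  H_3: rank ker ∂_3 − rank ∂_4 = (5 − 4) − 0 = 1, and there is no ∂_4, so H_3 ≅ Z.

As a check, the Euler characteristic is 5 − 10 + 10 − 5 = 0, which agrees with 1 − 0 + 0 − 1 = 0.
(K is a triangulation of the 3-sphere S^3.)

H_0 = Z,  H_1 = 0,  H_2 = 0,  H_3 = Z.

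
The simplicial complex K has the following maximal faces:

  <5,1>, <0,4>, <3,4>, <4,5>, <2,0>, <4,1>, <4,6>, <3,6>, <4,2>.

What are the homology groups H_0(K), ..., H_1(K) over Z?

H_0 ≅ Z,  H_1 ≅ Z^3.

Take the total order 0 < 1 < 2 < 3 < 4 < 5 < 6 on the vertex set. Then K (dimension 1) consists of the simplices:

  0-simplices (7): [0], [1], [2], [3], [4], [5], [6]
  1-simplices (9): [0,2], [0,4], [1,4], [1,5], [2,4], [3,4], [3,6], [4,5], [4,6]

so the chain groups are C_0 ≅ Z^7, C_1 ≅ Z^9.

The boundary map ∂_1: C_1 → C_0 sends each edge [p,q] (with p < q) to q − p. For instance
  ∂[0,2] = [2] − [0].
The resulting 7×9 matrix has rank 6, and its Smith normal form has invariant factors (1,1,1,1,1,1).

From H_k ≅ ker(∂_k) / im(∂_{k+1}) we obtain:

  H_0: rank C_0 − rank ∂_1 = 7 − 6 = 1, and the invariant factors of ∂_1 are all 1, so H_0 ≅ Z.
  H_1: rank ker ∂_1 − rank ∂_2 = (9 − 6) − 0 = 3, and there is no ∂_2, so H_1 ≅ Z^3.

(K is a triangulation of a wedge of 3 circles.)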